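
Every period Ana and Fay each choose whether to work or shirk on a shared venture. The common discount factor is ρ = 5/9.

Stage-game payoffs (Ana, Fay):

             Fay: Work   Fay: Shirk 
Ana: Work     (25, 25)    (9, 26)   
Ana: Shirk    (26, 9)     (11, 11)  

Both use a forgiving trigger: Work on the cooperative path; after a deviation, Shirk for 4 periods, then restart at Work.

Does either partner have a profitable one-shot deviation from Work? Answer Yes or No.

No

Comparing payoff streams over the 5 periods until play realigns: cooperate → 25(1+ρ+…+ρ^4); deviate → 26 + 11(ρ+…+ρ^4).
Cooperation is sustained iff (25−11)(ρ+…+ρ^4) ≥ 26−25.
ρ+…+ρ^4 = 5/9·(1−(5/9)^4)/(1−5/9) = 1.1309, and (26−25)/(25−11) = 0.0714.
1.1309 ≥ 0.0714, so cooperation is sustainable.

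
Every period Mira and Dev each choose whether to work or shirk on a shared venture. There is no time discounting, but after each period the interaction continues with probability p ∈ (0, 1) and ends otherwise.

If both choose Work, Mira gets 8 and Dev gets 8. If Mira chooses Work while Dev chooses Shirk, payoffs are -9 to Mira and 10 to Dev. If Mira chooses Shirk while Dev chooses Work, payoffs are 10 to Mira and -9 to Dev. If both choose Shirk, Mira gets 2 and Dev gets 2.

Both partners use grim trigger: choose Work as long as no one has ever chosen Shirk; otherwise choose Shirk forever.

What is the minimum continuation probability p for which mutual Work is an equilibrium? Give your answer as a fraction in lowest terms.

1/4

With no time discounting, the continuation probability p plays the role of the discount factor.
Grim-trigger IC: 8/(1−p) ≥ 10 + 2p/(1−p) ⇒ p ≥ (10−8)/(10−2) = 1/4.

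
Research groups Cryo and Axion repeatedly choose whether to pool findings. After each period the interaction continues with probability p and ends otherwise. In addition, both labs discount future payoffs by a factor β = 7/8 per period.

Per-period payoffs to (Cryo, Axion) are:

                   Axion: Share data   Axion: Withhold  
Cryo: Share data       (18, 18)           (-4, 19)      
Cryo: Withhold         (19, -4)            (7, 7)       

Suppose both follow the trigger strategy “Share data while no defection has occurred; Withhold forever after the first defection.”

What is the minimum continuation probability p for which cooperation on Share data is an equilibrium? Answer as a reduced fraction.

2/21

Expected continuation weight on next period's payoff is β·p = 7/8·p, which plays the role of the discount factor.
Cooperation requires 7/8·p ≥ (19−18)/(19−7) = 1/12, hence p ≥ 2/21.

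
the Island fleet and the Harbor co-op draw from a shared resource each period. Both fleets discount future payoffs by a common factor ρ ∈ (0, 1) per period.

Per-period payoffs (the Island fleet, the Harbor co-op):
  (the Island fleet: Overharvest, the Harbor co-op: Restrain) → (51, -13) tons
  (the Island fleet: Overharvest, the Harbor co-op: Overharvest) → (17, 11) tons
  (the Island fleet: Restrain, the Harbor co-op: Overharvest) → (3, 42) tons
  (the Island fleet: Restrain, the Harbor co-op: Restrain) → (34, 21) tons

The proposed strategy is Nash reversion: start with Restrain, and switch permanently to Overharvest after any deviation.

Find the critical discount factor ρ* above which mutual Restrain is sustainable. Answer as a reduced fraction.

the Island fleet's threshold: (51−34)/(51−17) = 1/2.
the Harbor co-op's threshold: (42−21)/(42−11) = 21/31.
1/2 < 21/31, so the Harbor co-op binds and ρ* = 21/31.

21/31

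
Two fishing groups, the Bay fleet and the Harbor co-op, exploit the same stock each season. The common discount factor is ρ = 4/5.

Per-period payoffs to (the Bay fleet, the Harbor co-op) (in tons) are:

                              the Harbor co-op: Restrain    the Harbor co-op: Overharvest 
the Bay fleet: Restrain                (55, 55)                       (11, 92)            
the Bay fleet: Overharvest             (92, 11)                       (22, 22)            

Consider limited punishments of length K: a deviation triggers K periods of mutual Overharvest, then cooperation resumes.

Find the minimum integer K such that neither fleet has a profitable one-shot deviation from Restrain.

No profitable deviation requires (55−22)(ρ+…+ρ^K) ≥ 92−55, i.e. ρ+…+ρ^K ≥ 37/33 ≈ 1.1212.
With ρ = 4/5, the partial sums are K=1: 0.8000, K=2: 1.4400.
K = 2 is the first length at which the sum reaches 1.1212.

2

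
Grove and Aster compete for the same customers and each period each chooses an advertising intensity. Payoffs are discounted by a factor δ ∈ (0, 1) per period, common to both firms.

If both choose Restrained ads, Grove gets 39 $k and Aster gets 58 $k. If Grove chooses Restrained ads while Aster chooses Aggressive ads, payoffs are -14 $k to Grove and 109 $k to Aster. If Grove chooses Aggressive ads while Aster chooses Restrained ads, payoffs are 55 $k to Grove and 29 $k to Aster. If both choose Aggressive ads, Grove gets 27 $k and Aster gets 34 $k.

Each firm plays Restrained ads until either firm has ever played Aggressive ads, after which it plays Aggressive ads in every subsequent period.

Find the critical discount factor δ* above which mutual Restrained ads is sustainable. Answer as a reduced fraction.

17/25

Grove: cooperation gives 39 each period; deviation gives 55 once then 27 forever.
  39/(1−δ) ≥ 55 + 27δ/(1−δ) ⇒ δ ≥ 16/28 = 4/7.
Aster: cooperation gives 58 each period; deviation gives 109 once then 34 forever.
  δ ≥ 51/75 = 17/25.
Both must hold, so the binding constraint is Aster's: δ ≥ 17/25.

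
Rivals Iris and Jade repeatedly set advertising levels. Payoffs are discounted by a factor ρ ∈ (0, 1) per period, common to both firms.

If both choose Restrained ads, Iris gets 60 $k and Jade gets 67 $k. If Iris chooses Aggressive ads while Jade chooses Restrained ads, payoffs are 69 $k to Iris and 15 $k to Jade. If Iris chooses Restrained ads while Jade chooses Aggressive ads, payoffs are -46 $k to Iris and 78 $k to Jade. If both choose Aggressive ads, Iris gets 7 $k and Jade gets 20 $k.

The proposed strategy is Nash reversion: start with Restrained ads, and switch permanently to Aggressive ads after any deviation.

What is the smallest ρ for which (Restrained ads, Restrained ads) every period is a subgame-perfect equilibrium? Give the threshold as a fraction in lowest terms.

Iris: cooperation gives 60 each period; deviation gives 69 once then 7 forever.
  60/(1−ρ) ≥ 69 + 7ρ/(1−ρ) ⇒ ρ ≥ 9/62.
Jade: cooperation gives 67 each period; deviation gives 78 once then 20 forever.
  ρ ≥ 11/58.
Both must hold, so the binding constraint is Jade's: ρ ≥ 11/58.

11/58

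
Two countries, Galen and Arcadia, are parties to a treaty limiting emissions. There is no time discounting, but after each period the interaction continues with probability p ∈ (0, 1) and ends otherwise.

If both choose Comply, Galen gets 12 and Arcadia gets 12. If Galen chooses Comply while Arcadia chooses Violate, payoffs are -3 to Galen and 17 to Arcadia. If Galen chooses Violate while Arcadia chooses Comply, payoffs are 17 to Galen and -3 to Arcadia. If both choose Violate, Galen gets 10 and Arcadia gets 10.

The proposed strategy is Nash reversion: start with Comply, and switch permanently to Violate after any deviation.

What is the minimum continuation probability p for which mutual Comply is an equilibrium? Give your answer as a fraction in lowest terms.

Expected cooperation value is 12 + p·12 + p²·12 + … = 12/(1−p); deviation gives 17 + p·10/(1−p).
12 ≥ 17(1−p) + 10p ⇒ 7p ≥ 5 ⇒ p ≥ 5/7.

5/7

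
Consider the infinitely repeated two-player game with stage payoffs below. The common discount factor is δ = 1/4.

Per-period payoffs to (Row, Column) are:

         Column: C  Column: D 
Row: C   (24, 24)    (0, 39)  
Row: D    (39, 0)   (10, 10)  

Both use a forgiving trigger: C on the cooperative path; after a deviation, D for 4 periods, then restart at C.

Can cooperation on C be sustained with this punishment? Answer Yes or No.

No

Comparing payoff streams over the 5 periods until play realigns: cooperate → 24(1+δ+…+δ^4); deviate → 39 + 10(δ+…+δ^4).
Cooperation is sustained iff (24−10)(δ+…+δ^4) ≥ 39−24.
δ+…+δ^4 = 1/4·(1−(1/4)^4)/(1−1/4) = 0.3320, and (39−24)/(24−10) = 1.0714.
0.3320 < 1.0714, so cooperation is not sustainable.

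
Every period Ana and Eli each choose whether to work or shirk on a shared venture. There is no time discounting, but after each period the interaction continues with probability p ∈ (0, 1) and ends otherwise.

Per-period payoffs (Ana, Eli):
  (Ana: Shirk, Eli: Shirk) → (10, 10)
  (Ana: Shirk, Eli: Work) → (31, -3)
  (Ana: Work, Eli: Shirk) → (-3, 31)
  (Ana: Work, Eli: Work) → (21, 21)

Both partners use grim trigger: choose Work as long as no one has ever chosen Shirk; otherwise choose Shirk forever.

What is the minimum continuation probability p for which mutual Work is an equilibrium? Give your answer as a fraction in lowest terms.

10/21

Expected cooperation value is 21 + p·21 + p²·21 + … = 21/(1−p); deviation gives 31 + p·10/(1−p).
21 ≥ 31(1−p) + 10p ⇒ 21p ≥ 10 ⇒ p ≥ 10/21.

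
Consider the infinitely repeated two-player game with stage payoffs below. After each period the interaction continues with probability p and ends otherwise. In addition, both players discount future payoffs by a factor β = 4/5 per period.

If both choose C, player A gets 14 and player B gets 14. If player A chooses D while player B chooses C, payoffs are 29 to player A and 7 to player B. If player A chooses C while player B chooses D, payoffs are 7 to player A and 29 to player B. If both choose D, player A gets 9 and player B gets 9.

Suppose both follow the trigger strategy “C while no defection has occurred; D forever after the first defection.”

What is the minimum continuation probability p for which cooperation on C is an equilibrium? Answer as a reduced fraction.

Expected continuation weight on next period's payoff is β·p = 4/5·p, which plays the role of the discount factor.
Cooperation requires 4/5·p ≥ (29−14)/(29−9) = 3/4, hence p ≥ 15/16.

15/16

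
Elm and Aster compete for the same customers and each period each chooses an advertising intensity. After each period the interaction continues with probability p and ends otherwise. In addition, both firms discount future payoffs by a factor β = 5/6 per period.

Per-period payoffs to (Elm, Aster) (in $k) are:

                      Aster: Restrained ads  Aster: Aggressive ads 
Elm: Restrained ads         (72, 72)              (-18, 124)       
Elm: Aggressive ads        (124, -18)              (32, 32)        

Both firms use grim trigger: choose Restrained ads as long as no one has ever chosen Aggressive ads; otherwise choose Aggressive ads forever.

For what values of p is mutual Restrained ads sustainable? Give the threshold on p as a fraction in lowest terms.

78/115

Expected continuation weight on next period's payoff is β·p = 5/6·p, which plays the role of the discount factor.
Cooperation requires 5/6·p ≥ (124−72)/(124−32) = 13/23, hence p ≥ 78/115.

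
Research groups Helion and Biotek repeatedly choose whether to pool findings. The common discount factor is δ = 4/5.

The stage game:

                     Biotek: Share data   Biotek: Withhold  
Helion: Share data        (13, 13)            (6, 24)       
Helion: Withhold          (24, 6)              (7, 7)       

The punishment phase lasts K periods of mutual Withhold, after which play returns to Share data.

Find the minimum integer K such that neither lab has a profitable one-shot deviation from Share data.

No profitable deviation requires (13−7)(δ+…+δ^K) ≥ 24−13, i.e. δ+…+δ^K ≥ 11/6 ≈ 1.8333.
With δ = 4/5, the partial sums are K=1: 0.8000, K=2: 1.4400, K=3: 1.9520.
K = 3 is the first length at which the sum reaches 1.8333.

3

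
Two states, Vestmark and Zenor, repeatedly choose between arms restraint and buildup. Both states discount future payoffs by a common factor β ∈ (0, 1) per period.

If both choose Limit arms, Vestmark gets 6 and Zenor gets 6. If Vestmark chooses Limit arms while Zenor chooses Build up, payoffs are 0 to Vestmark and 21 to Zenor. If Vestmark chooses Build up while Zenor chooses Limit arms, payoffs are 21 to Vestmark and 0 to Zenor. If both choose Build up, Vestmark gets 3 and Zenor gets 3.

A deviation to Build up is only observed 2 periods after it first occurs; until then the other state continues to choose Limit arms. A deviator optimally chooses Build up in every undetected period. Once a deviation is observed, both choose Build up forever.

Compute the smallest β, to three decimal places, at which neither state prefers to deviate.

The best deviation is to choose Build up for all 2 undetected periods, earning 21 each, then 3 forever once detected.
Deviation value: 21(1−β^2)/(1−β) + 3β^2/(1−β); cooperation value: 6/(1−β).
IC: 6 ≥ 21(1−β^2) + 3β^2 = 21 − 18β^2.
So β^2 ≥ 15/18 = 5/6, giving β ≥ (5/6)^(1/2) ≈ 0.913.

0.913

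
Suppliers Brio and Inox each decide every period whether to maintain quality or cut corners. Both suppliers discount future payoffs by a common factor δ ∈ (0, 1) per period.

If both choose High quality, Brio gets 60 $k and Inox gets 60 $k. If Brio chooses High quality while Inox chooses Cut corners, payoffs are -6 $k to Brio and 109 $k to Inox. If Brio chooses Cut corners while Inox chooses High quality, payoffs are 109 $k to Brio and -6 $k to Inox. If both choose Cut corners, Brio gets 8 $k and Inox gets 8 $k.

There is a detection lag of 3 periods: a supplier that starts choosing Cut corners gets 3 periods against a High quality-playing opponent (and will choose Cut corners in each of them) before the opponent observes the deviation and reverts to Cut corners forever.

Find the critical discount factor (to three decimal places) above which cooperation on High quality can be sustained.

0.786

A deviator earns 109 for 3 periods, then 8 forever; cooperating earns 60 forever. Multiplying the IC by (1−δ):
60 ≥ 109(1−δ^3) + 8δ^3, so 101·δ^3 ≥ 49 and δ^3 ≥ 49/101.
δ ≥ (49/101)^(1/3) ≈ 0.786.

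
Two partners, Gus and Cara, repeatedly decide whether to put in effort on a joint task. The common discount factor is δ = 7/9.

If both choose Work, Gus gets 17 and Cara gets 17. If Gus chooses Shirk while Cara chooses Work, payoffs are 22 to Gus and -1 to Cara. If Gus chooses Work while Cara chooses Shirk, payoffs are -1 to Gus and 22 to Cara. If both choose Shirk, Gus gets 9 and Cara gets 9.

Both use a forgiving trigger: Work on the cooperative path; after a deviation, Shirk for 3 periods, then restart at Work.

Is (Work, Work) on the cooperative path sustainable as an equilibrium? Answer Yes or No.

Yes

Comparing payoff streams over the 4 periods until play realigns: cooperate → 17(1+δ+…+δ^3); deviate → 22 + 9(δ+…+δ^3).
Cooperation is sustained iff (17−9)(δ+…+δ^3) ≥ 22−17.
δ+…+δ^3 = 7/9·(1−(7/9)^3)/(1−7/9) = 1.8532, and (22−17)/(17−9) = 0.6250.
1.8532 ≥ 0.6250, so cooperation is sustainable.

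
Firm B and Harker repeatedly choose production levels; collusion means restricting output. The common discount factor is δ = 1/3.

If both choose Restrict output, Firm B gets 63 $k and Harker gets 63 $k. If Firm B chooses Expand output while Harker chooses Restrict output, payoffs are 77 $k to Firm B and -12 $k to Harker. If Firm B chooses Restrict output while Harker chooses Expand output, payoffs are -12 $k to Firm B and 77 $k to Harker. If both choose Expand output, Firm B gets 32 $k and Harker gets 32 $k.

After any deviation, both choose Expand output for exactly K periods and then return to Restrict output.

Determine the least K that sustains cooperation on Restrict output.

Need Σ_{k=1}^{K} δ^k ≥ (77−63)/(63−32) = 0.4516 at δ = 1/3.
At K = 2 the sum is 0.4444 < 0.4516; at K = 3 it is 0.4815 ≥ 0.4516.
So the minimum punishment length is K = 3.

3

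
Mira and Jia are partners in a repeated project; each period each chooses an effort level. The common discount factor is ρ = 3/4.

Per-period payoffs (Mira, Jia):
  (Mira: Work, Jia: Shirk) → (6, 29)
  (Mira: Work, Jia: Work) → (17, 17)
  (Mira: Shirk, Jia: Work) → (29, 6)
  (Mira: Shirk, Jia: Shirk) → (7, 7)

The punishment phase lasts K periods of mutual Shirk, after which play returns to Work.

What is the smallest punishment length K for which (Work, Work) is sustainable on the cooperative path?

2

Need Σ_{k=1}^{K} ρ^k ≥ (29−17)/(17−7) = 1.2000 at ρ = 3/4.
At K = 1 the sum is 0.7500 < 1.2000; at K = 2 it is 1.3125 ≥ 1.2000.
So the minimum punishment length is K = 2.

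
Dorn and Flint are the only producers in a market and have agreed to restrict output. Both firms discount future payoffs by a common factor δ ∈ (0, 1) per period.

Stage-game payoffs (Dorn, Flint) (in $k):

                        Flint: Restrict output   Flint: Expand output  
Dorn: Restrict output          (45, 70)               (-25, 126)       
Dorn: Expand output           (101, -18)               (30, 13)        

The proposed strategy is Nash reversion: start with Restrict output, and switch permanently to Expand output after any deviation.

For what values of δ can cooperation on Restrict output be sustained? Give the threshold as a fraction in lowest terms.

For Dorn: deviation gain 101−45 = 56, per-period punishment loss 45−30 = 15. IC gives δ ≥ 56/71.
For Flint: gain 56, loss 57 per period, so δ ≥ 56/113.
The tighter constraint is Dorn's, so cooperation needs δ ≥ 56/71.

56/71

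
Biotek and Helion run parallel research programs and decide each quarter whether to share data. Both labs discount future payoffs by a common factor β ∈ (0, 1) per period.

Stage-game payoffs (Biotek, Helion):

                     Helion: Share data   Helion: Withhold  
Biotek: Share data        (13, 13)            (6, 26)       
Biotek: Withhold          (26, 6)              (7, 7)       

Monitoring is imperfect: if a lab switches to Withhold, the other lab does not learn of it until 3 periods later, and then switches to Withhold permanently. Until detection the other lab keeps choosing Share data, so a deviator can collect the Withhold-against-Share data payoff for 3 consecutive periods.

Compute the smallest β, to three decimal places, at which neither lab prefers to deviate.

0.881

Deviating for the 3 undetected periods gains 26−13 = 13 per period over cooperation, then loses 13−7 = 6 per period forever once punishment starts.
Gain: 13(1 + β + … + β^2); loss: 6·β^3/(1−β).
No profitable deviation ⇔ 13(1−β^3) ≤ 6·β^3, i.e. β^3 ≥ 13/(13+6) = 13/19.
Hence β ≥ (13/19)^(1/3) ≈ 0.881.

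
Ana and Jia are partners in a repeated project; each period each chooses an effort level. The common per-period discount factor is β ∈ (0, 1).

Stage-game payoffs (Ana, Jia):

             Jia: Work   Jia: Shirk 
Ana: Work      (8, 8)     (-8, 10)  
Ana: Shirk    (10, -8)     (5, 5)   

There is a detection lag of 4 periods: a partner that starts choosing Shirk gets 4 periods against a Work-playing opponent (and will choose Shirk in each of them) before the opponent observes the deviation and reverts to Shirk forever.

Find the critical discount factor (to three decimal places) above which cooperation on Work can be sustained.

0.795

The best deviation is to choose Shirk for all 4 undetected periods, earning 10 each, then 5 forever once detected.
Deviation value: 10(1−β^4)/(1−β) + 5β^4/(1−β); cooperation value: 8/(1−β).
IC: 8 ≥ 10(1−β^4) + 5β^4 = 10 − 5β^4.
So β^4 ≥ 2/5, giving β ≥ (2/5)^(1/4) ≈ 0.795.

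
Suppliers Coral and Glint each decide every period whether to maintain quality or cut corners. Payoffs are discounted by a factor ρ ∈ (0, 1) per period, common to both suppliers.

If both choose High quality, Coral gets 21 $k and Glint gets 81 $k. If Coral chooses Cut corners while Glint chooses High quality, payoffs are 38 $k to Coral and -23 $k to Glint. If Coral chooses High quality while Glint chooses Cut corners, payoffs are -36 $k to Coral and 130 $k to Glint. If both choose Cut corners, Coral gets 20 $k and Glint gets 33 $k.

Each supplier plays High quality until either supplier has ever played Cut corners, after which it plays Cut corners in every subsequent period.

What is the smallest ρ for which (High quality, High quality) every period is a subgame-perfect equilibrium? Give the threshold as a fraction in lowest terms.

Coral's threshold: (38−21)/(38−20) = 17/18.
Glint's threshold: (130−81)/(130−33) = 49/97.
17/18 > 49/97, so Coral binds and ρ* = 17/18.

17/18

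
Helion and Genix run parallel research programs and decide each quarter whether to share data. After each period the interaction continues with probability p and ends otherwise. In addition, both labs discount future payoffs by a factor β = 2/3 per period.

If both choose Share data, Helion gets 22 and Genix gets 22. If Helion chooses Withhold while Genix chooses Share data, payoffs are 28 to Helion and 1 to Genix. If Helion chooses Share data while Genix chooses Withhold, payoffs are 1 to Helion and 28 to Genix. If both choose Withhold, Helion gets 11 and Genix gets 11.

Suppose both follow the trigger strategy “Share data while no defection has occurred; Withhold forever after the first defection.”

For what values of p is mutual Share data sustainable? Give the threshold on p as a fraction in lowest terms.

9/17

Expected continuation weight on next period's payoff is β·p = 2/3·p, which plays the role of the discount factor.
Cooperation requires 2/3·p ≥ (28−22)/(28−11) = 6/17, hence p ≥ 9/17.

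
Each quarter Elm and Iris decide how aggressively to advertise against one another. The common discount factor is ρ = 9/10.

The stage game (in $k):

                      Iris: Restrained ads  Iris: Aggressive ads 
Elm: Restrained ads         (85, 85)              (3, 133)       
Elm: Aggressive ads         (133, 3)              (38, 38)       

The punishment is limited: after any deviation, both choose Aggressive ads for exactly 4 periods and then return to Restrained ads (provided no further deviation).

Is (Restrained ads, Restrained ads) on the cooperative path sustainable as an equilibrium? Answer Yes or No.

A one-shot deviation gives 133 now, then 38 for 4 periods, then back to 85.
Gain from deviating: (133−85) today; loss: (85−38) in each of the next 4 periods.
No-deviation condition: (85−38)(ρ+…+ρ^4) ≥ 133−85, i.e. ρ+…+ρ^4 ≥ 48/47.
At ρ = 9/10: ρ+…+ρ^4 = 3.0951 ≥ 1.0213.
So cooperation is sustainable.

Yes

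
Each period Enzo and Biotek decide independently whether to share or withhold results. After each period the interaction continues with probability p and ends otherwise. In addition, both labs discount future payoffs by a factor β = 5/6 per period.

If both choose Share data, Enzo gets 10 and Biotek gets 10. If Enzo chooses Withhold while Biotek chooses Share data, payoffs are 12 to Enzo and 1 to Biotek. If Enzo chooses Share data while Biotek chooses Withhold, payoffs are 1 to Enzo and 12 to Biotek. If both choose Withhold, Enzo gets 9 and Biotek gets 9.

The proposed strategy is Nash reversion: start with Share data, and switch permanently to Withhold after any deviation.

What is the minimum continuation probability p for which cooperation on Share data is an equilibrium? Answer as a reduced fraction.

4/5

With continuation probability p and discount β, the effective per-period discount factor is βp.
Grim-trigger IC: βp ≥ (12−10)/(12−9) = 2/3.
So p ≥ (2/3)/(5/6) = 4/5.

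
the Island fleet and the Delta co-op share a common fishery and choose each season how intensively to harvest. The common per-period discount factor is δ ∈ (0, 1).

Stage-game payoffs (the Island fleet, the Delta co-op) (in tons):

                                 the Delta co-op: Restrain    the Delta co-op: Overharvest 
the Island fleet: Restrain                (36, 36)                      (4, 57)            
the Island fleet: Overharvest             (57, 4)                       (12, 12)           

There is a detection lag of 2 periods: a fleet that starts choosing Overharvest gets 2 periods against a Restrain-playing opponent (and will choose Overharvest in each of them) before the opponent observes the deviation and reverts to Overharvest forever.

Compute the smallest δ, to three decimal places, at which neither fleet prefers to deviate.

0.683

A deviator earns 57 for 2 periods, then 12 forever; cooperating earns 36 forever. Multiplying the IC by (1−δ):
36 ≥ 57(1−δ^2) + 12δ^2, so 45·δ^2 ≥ 21 and δ^2 ≥ 7/15.
δ ≥ (7/15)^(1/2) ≈ 0.683.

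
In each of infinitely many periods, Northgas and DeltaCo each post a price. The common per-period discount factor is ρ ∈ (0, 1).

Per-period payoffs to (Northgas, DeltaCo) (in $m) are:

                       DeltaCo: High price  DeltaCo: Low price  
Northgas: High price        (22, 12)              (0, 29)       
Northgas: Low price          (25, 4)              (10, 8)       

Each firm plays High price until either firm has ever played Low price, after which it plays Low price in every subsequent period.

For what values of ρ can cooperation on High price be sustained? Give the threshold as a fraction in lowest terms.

17/21

Northgas's threshold: (25−22)/(25−10) = 1/5.
DeltaCo's threshold: (29−12)/(29−8) = 17/21.
1/5 < 17/21, so DeltaCo binds and ρ* = 17/21.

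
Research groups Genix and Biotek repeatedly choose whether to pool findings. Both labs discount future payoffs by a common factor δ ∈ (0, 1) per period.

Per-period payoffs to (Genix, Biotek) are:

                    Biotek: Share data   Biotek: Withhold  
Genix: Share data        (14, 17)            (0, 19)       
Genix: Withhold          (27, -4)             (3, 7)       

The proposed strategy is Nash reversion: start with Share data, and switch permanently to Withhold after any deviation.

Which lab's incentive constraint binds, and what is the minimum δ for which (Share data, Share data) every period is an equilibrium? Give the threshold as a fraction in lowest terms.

Genix; δ ≥ 13/24

Genix's threshold: (27−14)/(27−3) = 13/24.
Biotek's threshold: (19−17)/(19−7) = 1/6.
13/24 > 1/6, so Genix binds and δ* = 13/24.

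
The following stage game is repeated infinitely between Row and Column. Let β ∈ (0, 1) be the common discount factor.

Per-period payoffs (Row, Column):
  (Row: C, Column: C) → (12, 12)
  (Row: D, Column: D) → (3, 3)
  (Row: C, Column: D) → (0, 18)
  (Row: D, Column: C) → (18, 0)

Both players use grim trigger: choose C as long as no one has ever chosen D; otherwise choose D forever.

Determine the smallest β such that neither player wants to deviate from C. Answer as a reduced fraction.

12/(1−β) ≥ 18 + 3β/(1−β)
12 ≥ 18 − 15β
β ≥ 6/15 = 2/5.

2/5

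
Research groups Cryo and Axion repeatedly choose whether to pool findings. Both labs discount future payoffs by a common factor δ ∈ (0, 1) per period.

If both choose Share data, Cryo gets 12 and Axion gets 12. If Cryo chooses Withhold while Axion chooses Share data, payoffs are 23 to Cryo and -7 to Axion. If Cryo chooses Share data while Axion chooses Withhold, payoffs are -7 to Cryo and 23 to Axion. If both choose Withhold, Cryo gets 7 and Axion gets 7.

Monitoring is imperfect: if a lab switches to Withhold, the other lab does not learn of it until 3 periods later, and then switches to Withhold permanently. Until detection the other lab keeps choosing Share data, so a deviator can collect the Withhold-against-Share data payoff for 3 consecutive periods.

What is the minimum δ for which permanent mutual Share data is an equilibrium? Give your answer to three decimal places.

A deviator earns 23 for 3 periods, then 7 forever; cooperating earns 12 forever. Multiplying the IC by (1−δ):
12 ≥ 23(1−δ^3) + 7δ^3, so 16·δ^3 ≥ 11 and δ^3 ≥ 11/16.
δ ≥ (11/16)^(1/3) ≈ 0.883.

0.883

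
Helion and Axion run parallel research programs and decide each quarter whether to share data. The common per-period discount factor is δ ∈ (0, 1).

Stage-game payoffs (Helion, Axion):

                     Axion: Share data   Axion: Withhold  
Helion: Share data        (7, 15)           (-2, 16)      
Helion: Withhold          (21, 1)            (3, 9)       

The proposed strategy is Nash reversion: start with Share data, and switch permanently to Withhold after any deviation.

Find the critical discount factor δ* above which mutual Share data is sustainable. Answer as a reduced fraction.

7/9

Helion: cooperation gives 7 each period; deviation gives 21 once then 3 forever.
  7/(1−δ) ≥ 21 + 3δ/(1−δ) ⇒ δ ≥ 14/18 = 7/9.
Axion: cooperation gives 15 each period; deviation gives 16 once then 9 forever.
  δ ≥ 1/7.
Both must hold, so the binding constraint is Helion's: δ ≥ 7/9.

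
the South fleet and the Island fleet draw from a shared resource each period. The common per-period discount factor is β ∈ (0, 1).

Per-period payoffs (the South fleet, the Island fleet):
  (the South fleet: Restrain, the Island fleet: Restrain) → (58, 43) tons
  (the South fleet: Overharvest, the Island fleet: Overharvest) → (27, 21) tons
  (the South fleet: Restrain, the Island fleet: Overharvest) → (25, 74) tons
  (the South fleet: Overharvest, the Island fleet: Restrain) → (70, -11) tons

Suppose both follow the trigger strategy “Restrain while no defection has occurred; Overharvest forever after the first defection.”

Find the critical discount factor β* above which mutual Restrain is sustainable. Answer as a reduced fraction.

the South fleet's threshold: (70−58)/(70−27) = 12/43.
the Island fleet's threshold: (74−43)/(74−21) = 31/53.
12/43 < 31/53, so the Island fleet binds and β* = 31/53.

31/53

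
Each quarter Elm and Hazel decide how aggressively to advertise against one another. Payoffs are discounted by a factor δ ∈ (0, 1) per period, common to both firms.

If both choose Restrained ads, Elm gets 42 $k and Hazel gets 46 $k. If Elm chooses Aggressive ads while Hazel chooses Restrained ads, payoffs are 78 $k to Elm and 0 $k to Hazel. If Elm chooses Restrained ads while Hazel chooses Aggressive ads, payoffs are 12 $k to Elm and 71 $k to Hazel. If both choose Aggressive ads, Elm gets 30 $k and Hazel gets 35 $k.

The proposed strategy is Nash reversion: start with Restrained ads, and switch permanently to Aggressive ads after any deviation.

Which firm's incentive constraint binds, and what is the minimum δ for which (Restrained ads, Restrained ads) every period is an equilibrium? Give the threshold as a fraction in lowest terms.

Elm: cooperation gives 42 each period; deviation gives 78 once then 30 forever.
  42/(1−δ) ≥ 78 + 30δ/(1−δ) ⇒ δ ≥ 36/48 = 3/4.
Hazel: cooperation gives 46 each period; deviation gives 71 once then 35 forever.
  δ ≥ 25/36.
Both must hold, so the binding constraint is Elm's: δ ≥ 3/4.

Elm; δ ≥ 3/4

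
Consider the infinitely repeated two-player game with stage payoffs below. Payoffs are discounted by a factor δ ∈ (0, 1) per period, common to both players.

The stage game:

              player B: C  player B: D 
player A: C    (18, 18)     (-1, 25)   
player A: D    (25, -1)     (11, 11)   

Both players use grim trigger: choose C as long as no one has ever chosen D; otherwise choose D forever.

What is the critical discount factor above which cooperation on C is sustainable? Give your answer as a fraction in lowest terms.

18/(1−δ) ≥ 25 + 11δ/(1−δ)
18 ≥ 25 − 14δ
δ ≥ 7/14 = 1/2.

1/2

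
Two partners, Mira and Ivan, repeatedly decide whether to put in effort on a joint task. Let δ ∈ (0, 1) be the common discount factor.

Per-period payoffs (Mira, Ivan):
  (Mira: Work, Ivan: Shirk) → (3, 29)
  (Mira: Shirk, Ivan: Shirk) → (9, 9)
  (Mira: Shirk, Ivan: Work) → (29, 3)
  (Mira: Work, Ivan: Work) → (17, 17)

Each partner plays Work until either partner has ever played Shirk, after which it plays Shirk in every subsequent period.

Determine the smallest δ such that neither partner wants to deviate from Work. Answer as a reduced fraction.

Under grim trigger the critical discount factor is (T−C)/(T−P) with T = 29, C = 17, P = 9.
δ* = (29−17)/(29−9) = 12/20 = 3/5.

3/5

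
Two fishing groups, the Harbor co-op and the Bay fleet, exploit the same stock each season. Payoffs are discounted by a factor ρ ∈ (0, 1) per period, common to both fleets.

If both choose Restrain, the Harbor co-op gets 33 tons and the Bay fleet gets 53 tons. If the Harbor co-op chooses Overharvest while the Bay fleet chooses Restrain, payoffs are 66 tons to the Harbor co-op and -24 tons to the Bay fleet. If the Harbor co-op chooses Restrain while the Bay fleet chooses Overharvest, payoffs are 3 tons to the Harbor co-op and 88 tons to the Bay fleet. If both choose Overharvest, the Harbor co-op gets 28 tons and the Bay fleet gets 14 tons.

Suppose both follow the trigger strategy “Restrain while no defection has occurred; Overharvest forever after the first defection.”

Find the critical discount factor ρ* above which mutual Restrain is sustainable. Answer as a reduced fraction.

33/38

For the Harbor co-op: deviation gain 66−33 = 33, per-period punishment loss 33−28 = 5. IC gives ρ ≥ 33/38.
For the Bay fleet: gain 35, loss 39 per period, so ρ ≥ 35/74.
The tighter constraint is the Harbor co-op's, so cooperation needs ρ ≥ 33/38.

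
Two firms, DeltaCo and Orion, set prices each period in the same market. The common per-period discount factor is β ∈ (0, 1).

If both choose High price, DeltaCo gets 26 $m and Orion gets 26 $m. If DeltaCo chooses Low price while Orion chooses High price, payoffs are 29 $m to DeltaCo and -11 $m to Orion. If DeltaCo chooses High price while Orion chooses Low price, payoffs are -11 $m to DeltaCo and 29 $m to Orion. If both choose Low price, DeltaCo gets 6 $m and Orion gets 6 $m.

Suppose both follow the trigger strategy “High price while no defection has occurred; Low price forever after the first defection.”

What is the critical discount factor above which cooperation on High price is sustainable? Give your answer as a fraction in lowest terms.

3/23

Cooperation forever yields 26 each period: 26/(1−β).
Deviating yields 29 once, then 6 forever: 29 + 6β/(1−β).
No profitable deviation requires 26/(1−β) ≥ 29 + 6β/(1−β).
Multiplying by (1−β): 26 ≥ 29(1−β) + 6β = 29 − 23β.
So 23β ≥ 3, i.e. β ≥ 3/23.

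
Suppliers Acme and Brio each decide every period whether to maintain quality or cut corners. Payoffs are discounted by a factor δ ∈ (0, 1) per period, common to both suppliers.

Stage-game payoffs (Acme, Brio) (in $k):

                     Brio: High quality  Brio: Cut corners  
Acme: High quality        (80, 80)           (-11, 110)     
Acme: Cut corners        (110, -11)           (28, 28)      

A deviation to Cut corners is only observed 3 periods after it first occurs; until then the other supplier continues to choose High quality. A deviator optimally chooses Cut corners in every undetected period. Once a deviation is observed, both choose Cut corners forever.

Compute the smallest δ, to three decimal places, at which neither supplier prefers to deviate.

0.715

Deviating for the 3 undetected periods gains 110−80 = 30 per period over cooperation, then loses 80−28 = 52 per period forever once punishment starts.
Gain: 30(1 + δ + … + δ^2); loss: 52·δ^3/(1−δ).
No profitable deviation ⇔ 30(1−δ^3) ≤ 52·δ^3, i.e. δ^3 ≥ 30/(30+52) = 15/41.
Hence δ ≥ (15/41)^(1/3) ≈ 0.715.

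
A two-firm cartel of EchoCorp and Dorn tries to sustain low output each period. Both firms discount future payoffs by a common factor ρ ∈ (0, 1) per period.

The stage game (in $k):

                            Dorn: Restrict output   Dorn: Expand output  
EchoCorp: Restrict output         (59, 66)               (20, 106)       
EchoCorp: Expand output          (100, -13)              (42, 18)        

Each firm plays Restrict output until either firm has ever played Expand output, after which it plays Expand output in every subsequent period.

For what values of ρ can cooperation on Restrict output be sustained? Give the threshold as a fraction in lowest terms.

41/58

EchoCorp: cooperation gives 59 each period; deviation gives 100 once then 42 forever.
  59/(1−ρ) ≥ 100 + 42ρ/(1−ρ) ⇒ ρ ≥ 41/58.
Dorn: cooperation gives 66 each period; deviation gives 106 once then 18 forever.
  ρ ≥ 40/88 = 5/11.
Both must hold, so the binding constraint is EchoCorp's: ρ ≥ 41/58.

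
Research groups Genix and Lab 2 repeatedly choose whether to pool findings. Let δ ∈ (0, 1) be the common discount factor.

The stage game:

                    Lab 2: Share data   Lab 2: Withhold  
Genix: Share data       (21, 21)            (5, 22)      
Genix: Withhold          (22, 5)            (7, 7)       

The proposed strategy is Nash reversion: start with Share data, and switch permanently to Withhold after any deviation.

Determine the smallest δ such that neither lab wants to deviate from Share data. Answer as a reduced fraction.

Cooperation forever yields 21 each period: 21/(1−δ).
Deviating yields 22 once, then 7 forever: 22 + 7δ/(1−δ).
No profitable deviation requires 21/(1−δ) ≥ 22 + 7δ/(1−δ).
Multiplying by (1−δ): 21 ≥ 22(1−δ) + 7δ = 22 − 15δ.
So 15δ ≥ 1, i.e. δ ≥ 1/15.

1/15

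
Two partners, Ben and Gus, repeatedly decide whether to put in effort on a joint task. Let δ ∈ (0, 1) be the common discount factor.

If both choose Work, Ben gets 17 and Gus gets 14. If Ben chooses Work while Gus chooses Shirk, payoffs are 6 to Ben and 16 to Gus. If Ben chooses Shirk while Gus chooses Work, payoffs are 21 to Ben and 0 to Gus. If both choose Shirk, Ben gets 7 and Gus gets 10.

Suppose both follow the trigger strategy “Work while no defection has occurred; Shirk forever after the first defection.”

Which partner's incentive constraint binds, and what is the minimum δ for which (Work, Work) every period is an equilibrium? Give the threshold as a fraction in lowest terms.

Gus; δ ≥ 1/3

For Ben: deviation gain 21−17 = 4, per-period punishment loss 17−7 = 10. IC gives δ ≥ 4/14 = 2/7.
For Gus: gain 2, loss 4 per period, so δ ≥ 2/6 = 1/3.
The tighter constraint is Gus's, so cooperation needs δ ≥ 1/3.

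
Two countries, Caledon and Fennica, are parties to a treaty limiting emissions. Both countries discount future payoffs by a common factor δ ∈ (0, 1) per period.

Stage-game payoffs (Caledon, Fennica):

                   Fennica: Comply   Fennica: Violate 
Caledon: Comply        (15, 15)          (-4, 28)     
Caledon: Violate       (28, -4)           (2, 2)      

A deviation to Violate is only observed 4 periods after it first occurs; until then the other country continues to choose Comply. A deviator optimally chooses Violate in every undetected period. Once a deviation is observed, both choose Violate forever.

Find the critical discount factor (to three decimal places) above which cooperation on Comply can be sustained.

Deviating for the 4 undetected periods gains 28−15 = 13 per period over cooperation, then loses 15−2 = 13 per period forever once punishment starts.
Gain: 13(1 + δ + … + δ^3); loss: 13·δ^4/(1−δ).
No profitable deviation ⇔ 13(1−δ^4) ≤ 13·δ^4, i.e. δ^4 ≥ 13/(13+13) = 1/2.
Hence δ ≥ (1/2)^(1/4) ≈ 0.841.

0.841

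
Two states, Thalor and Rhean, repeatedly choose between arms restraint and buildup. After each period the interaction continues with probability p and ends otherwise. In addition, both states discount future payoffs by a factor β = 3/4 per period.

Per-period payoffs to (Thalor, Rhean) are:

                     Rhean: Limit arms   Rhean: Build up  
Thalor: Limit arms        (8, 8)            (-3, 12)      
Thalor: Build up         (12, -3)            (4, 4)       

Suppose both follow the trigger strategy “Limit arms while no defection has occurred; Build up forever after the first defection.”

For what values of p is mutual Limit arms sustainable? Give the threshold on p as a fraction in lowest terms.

With continuation probability p and discount β, the effective per-period discount factor is βp.
Grim-trigger IC: βp ≥ (12−8)/(12−4) = 1/2.
So p ≥ (1/2)/(3/4) = 2/3.

2/3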